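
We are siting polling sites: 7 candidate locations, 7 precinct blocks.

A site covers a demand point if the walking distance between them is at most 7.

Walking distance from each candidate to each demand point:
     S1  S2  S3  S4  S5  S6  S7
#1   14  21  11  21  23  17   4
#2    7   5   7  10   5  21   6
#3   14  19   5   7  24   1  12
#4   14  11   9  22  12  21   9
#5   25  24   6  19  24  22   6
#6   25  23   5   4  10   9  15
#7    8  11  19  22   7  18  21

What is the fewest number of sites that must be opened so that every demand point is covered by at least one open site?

2

Coverage sets (demand points within 7 of each site):
  #1: {S7}
  #2: {S1, S2, S3, S5, S7}
  #3: {S3, S4, S6}
  #4: {}
  #5: {S3, S7}
  #6: {S3, S4}
  #7: {S5}
No single site covers all 7 demand points.
But {#2, #3} covers everything, so the minimum is 2.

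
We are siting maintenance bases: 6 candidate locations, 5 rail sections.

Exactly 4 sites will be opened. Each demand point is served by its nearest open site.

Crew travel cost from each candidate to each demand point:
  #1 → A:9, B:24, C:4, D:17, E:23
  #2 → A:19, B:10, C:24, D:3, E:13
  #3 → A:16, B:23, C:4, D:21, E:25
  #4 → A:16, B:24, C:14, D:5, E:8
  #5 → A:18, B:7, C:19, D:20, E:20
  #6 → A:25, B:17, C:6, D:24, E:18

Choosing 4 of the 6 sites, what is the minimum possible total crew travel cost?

31

Open {#1, #2, #4, #5}.
  A→#1 9, B→#5 7, C→#1 4, D→#2 3, E→#4 8  ⇒ total 31.
Compare {#1, #3, #4, #5}: total 33.
Compare {#1, #4, #5, #6}: total 33.
No size-4 selection does better; minimum is 31.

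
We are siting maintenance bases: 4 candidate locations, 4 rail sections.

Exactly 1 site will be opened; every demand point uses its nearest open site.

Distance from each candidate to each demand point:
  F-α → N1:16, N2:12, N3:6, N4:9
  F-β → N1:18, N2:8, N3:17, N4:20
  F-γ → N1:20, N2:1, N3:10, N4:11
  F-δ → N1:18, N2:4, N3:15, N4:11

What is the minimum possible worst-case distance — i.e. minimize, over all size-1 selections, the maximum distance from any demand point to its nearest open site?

Open {F-α}.
  Farthest demand point is N1 at distance 16 (to F-α); all others are ≤ 16.
With {F-δ} the worst case is 18.
With {F-β} the worst case is 20.
No size-1 selection achieves below 16.

16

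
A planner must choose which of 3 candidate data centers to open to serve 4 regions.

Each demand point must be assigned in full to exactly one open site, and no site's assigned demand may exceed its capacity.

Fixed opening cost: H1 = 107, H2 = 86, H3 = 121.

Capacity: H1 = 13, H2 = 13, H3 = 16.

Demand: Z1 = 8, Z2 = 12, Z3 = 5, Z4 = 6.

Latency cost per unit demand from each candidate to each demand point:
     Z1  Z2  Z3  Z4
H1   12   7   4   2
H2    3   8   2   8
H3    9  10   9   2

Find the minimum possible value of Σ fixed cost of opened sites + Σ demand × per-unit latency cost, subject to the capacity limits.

444

Open {H1, H2, H3}; cheapest assignment that respects the capacities:
  H1 (cap 13, load 12): Z2 — cost 12×7 = 84
  H2 (cap 13, load 13): Z1, Z3 — cost 8×3 + 5×2 = 34
  H3 (cap 16, load 6): Z4 — cost 6×2 = 12
  Shipping 130, fixed 314 → total 444.
  Any other capacity-feasible assignment to {H1, H2, H3} ships for at least 130.
Total demand is 31 and no other set of sites has combined capacity ≥ 31, so {H1, H2, H3} is the only feasible choice of open sites. Minimum: 444.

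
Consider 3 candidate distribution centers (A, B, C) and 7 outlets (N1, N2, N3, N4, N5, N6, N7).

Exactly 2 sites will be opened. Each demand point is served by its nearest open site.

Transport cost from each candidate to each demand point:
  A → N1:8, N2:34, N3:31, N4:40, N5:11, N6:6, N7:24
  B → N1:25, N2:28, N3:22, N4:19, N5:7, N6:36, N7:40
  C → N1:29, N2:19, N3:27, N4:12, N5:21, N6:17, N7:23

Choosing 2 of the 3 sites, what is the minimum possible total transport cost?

Open {A, C}.
  N1→A 8, N2→C 19, N3→C 27, N4→C 12, N5→A 11, N6→A 6, N7→C 23  ⇒ total 106.
Compare {A, B}: total 114.
Compare {B, C}: total 125.

106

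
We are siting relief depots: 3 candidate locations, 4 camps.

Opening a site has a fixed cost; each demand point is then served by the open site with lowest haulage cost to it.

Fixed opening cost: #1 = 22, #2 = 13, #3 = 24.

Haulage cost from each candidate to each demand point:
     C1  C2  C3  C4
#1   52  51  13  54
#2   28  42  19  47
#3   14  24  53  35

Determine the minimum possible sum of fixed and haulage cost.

Open {#2, #3}: assign each demand point to its cheapest open site.
  C1→#3 14, C2→#3 24, C3→#2 19, C4→#3 35
  haulage cost 92, fixed 37 → total 129.
Compare {#1, #3}: haulage cost 86 + fixed 46 = 132.
Compare {#1, #2, #3}: haulage cost 86 + fixed 59 = 145.
Compare {#2}: haulage cost 136 + fixed 13 = 149.
All other subsets cost ≥ 132. Minimum total cost: 129.

129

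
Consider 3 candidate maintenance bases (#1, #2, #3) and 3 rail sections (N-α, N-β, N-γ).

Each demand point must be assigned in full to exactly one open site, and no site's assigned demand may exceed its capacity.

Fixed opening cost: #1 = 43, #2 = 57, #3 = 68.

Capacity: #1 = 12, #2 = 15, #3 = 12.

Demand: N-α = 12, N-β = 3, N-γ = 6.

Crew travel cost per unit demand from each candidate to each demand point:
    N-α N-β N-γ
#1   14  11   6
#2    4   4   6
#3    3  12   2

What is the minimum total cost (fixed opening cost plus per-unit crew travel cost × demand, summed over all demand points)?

196

Open {#1, #2}; cheapest assignment that respects the capacities:
  #1 (cap 12, load 6): N-γ — cost 6×6 = 36
  #2 (cap 15, load 15): N-α, N-β — cost 12×4 + 3×4 = 60
  Shipping 96, fixed 100 → total 196.
  Any other capacity-feasible assignment to {#1, #2} ships for at least 96.
Compare {#2, #3}: its best feasible assignment gives total 197.
Compare {#1, #3}: its best feasible assignment gives total 216.
Every other set of open sites that can feasibly serve all demand totals ≥ 197 even under its best assignment. Minimum: 196.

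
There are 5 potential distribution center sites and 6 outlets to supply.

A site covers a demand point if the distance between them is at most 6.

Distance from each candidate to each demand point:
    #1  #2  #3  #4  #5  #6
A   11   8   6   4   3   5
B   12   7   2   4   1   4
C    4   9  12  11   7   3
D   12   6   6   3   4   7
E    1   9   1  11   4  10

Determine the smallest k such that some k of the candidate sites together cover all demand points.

Coverage sets (demand points within 6 of each site):
  A: {#3, #4, #5, #6}
  B: {#3, #4, #5, #6}
  C: {#1, #6}
  D: {#2, #3, #4, #5}
  E: {#1, #3, #5}
No single site covers all 6 demand points.
But {C, D} covers everything, so the minimum is 2.

2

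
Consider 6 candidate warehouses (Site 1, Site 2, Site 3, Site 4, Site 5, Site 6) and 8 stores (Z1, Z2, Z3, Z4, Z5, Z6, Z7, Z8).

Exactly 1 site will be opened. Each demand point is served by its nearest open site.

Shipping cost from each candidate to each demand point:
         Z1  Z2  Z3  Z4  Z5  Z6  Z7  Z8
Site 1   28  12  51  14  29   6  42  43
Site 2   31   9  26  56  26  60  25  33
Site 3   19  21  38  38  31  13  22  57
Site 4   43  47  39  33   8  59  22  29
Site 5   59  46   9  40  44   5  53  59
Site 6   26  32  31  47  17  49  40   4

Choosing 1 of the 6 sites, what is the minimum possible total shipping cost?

225

Open {Site 1}.
  Z1→Site 1 28, Z2→Site 1 12, Z3→Site 1 51, Z4→Site 1 14, Z5→Site 1 29, Z6→Site 1 6, Z7→Site 1 42, Z8→Site 1 43  ⇒ total 225.
Compare {Site 3}: total 239.
Compare {Site 6}: total 246.
No size-1 selection does better; minimum is 225.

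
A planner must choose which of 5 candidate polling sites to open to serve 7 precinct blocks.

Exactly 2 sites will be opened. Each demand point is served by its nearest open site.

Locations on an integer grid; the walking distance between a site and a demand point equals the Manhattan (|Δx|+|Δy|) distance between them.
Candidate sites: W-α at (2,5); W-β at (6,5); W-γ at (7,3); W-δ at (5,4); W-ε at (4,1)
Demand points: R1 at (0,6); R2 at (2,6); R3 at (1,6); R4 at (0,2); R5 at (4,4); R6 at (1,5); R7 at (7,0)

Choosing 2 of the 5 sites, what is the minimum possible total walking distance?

Open {W-α, W-γ}.
  R1→W-α 3, R2→W-α 1, R3→W-α 2, R4→W-α 5, R5→W-α 3, R6→W-α 1, R7→W-γ 3  ⇒ total 18.
Compare {W-α, W-δ}: total 19.
Compare {W-α, W-ε}: total 19.
No size-2 selection does better; minimum is 18.

18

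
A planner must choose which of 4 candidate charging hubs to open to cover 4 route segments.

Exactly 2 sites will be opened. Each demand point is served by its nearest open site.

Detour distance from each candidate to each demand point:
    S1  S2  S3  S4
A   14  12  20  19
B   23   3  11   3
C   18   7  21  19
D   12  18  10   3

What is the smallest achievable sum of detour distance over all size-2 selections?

Open {B, D}.
  S1→D 12, S2→B 3, S3→D 10, S4→B 3  ⇒ total 28.
Compare {A, B}: total 31.
Compare {C, D}: total 32.
No size-2 selection does better; minimum is 28.

28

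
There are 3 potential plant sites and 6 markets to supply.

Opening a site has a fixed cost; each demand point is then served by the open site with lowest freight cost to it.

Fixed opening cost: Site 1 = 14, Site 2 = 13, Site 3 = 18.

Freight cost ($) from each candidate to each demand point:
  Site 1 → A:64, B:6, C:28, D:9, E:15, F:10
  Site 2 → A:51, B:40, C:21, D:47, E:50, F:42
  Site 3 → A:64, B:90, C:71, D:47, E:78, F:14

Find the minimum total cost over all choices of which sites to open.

139

Open {Site 1, Site 2}: assign each demand point to its cheapest open site.
  A→Site 2 51, B→Site 1 6, C→Site 2 21, D→Site 1 9, E→Site 1 15, F→Site 1 10
  freight cost 112, fixed 27 → total 139.
Compare {Site 1}: freight cost 132 + fixed 14 = 146.
Compare {Site 1, Site 2, Site 3}: freight cost 112 + fixed 45 = 157.
Compare {Site 1, Site 3}: freight cost 132 + fixed 32 = 164.
All other subsets cost ≥ 146. Minimum total cost: 139.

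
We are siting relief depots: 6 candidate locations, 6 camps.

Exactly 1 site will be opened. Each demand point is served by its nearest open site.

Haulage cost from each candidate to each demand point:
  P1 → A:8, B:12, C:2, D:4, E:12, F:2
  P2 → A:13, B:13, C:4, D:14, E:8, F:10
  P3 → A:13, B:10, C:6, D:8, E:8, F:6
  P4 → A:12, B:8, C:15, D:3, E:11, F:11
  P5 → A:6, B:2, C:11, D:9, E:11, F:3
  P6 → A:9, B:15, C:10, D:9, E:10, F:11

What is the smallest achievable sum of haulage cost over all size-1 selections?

Open {P1}.
  A→P1 8, B→P1 12, C→P1 2, D→P1 4, E→P1 12, F→P1 2  ⇒ total 40.
Compare {P5}: total 42.
Compare {P3}: total 51.
No size-1 selection does better; minimum is 40.

40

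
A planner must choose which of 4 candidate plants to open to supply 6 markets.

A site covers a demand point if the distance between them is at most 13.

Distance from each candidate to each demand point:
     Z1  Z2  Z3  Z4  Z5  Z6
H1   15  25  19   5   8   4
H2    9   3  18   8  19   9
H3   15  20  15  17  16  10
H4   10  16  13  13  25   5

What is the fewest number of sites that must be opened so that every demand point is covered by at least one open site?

3

Coverage sets (demand points within 13 of each site):
  H1: {Z4, Z5, Z6}
  H2: {Z1, Z2, Z4, Z6}
  H3: {Z6}
  H4: {Z1, Z3, Z4, Z6}
No 2 sites suffice: every size-2 union leaves at least one demand point uncovered.
But {H1, H2, H4} covers everything, so the minimum is 3.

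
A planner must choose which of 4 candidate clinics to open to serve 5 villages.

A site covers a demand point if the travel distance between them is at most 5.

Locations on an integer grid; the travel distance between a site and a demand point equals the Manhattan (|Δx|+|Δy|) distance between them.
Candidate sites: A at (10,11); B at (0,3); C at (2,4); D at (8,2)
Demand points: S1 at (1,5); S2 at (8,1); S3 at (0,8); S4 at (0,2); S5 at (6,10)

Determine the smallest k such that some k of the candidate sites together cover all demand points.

Coverage sets (demand points within 5 of each site):
  A: {S5}
  B: {S1, S3, S4}
  C: {S1, S4}
  D: {S2}
No 2 sites suffice: every size-2 union leaves at least one demand point uncovered.
But {A, B, D} covers everything, so the minimum is 3.

3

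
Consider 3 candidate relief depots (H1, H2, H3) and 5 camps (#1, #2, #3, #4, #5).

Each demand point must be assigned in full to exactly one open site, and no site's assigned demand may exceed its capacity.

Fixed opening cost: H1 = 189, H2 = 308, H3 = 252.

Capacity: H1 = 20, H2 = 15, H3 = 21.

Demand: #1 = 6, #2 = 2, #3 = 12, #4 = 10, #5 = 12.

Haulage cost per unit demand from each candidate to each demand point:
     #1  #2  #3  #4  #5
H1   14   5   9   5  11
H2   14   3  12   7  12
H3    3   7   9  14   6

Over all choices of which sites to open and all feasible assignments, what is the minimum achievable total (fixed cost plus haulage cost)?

Open {H1, H2, H3}; cheapest assignment that respects the capacities:
  H1 (cap 20, load 12): #3 — cost 12×9 = 108
  H2 (cap 15, load 12): #2, #4 — cost 2×3 + 10×7 = 76
  H3 (cap 21, load 18): #1, #5 — cost 6×3 + 12×6 = 90
  Shipping 274, fixed 749 → total 1023.
  Any other capacity-feasible assignment to {H1, H2, H3} ships for at least 274.
Total demand is 42 and no other set of sites has combined capacity ≥ 42, so {H1, H2, H3} is the only feasible choice of open sites. Minimum: 1023.

1023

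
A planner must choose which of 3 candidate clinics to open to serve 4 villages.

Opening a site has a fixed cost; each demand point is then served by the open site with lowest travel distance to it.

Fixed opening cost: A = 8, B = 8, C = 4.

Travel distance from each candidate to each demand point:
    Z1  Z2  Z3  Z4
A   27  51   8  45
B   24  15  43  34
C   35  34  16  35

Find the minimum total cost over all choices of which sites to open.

Open {A, B}: assign each demand point to its cheapest open site.
  Z1→B 24, Z2→B 15, Z3→A 8, Z4→B 34
  travel distance 81, fixed 16 → total 97.
Compare {B, C}: travel distance 89 + fixed 12 = 101.
Compare {A, B, C}: travel distance 81 + fixed 20 = 101.
Compare {A, C}: travel distance 104 + fixed 12 = 116.
All other subsets cost ≥ 101. Minimum total cost: 97.

97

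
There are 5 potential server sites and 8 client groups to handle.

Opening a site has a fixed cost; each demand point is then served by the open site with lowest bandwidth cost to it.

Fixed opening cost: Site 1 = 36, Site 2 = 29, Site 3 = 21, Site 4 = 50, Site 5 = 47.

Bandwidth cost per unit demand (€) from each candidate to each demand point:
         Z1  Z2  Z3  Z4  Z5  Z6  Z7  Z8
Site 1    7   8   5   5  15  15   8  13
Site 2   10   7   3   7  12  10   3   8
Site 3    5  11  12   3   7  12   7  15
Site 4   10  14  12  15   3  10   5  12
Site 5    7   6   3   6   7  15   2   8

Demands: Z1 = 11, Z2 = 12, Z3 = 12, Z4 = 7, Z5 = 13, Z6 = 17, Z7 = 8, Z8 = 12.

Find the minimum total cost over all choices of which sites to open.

623

Open {Site 3, Site 4, Site 5}: assign each demand point to its cheapest open site.
  Z1→Site 3 11×5=55, Z2→Site 5 12×6=72, Z3→Site 5 12×3=36, Z4→Site 3 7×3=21, Z5→Site 4 13×3=39, Z6→Site 4 17×10=170, Z7→Site 5 8×2=16, Z8→Site 5 12×8=96
  bandwidth cost 505, fixed 118 → total 623.
Compare {Site 2, Site 3, Site 4}: bandwidth cost 525 + fixed 100 = 625.
Compare {Site 2, Site 3}: bandwidth cost 577 + fixed 50 = 627.
Compare {Site 4, Site 5}: bandwidth cost 548 + fixed 97 = 645.
All other subsets cost ≥ 625. Minimum total cost: 623.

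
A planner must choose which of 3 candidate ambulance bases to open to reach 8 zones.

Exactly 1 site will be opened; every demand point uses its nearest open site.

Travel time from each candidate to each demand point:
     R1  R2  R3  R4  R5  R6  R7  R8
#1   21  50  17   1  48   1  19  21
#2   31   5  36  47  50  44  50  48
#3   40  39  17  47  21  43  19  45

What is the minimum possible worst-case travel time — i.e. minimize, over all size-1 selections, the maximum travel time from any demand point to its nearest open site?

47

Open {#3}.
  Farthest demand point is R4 at travel time 47 (to #3); all others are ≤ 47.
With {#1} the worst case is 50.
With {#2} the worst case is 50.
No size-1 selection achieves below 47.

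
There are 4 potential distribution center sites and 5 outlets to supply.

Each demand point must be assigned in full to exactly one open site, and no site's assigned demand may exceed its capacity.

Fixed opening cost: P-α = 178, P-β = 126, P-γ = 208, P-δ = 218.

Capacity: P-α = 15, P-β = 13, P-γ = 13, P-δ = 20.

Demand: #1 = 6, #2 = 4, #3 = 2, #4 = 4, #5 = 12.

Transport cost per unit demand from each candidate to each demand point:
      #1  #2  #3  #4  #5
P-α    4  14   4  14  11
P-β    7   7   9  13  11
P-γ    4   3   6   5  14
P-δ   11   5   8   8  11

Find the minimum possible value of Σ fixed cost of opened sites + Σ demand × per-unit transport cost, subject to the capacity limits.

Open {P-β, P-δ}; cheapest assignment that respects the capacities:
  P-β (cap 13, load 8): #1, #3 — cost 6×7 + 2×9 = 60
  P-δ (cap 20, load 20): #2, #4, #5 — cost 4×5 + 4×8 + 12×11 = 184
  Shipping 244, fixed 344 → total 588.
  Any other capacity-feasible assignment to {P-β, P-δ} ships for at least 244.
Compare {P-α, P-δ}: its best feasible assignment gives total 612.
Compare {P-γ, P-δ}: its best feasible assignment gives total 634.
Every other set of open sites that can feasibly serve all demand totals ≥ 612 even under its best assignment. Minimum: 588.

588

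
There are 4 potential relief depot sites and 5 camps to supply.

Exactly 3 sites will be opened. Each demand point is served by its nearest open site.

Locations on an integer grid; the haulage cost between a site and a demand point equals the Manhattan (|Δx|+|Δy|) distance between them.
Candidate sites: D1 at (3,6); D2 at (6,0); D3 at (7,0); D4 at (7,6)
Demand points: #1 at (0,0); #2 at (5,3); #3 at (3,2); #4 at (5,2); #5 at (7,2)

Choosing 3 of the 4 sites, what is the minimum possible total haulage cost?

19

Open {D1, D2, D3}.
  #1→D2 6, #2→D2 4, #3→D1 4, #4→D2 3, #5→D3 2  ⇒ total 19.
Compare {D1, D2, D4}: total 20.
Compare {D2, D3, D4}: total 20.
No size-3 selection does better; minimum is 19.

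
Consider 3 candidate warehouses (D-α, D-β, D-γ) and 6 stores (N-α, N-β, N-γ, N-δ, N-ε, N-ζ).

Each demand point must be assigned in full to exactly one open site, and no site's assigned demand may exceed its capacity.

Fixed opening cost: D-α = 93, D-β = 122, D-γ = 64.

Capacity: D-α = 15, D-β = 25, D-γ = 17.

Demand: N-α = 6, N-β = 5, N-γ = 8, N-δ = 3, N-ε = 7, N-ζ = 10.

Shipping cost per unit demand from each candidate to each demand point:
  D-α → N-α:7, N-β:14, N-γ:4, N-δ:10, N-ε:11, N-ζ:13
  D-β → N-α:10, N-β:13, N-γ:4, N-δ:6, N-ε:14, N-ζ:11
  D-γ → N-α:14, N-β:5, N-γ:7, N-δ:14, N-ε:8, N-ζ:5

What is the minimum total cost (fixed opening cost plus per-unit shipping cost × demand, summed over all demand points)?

Open {D-β, D-γ}; cheapest assignment that respects the capacities:
  D-β (cap 25, load 22): N-α, N-β, N-γ, N-δ — cost 6×10 + 5×13 + 8×4 + 3×6 = 175
  D-γ (cap 17, load 17): N-ε, N-ζ — cost 7×8 + 10×5 = 106
  Shipping 281, fixed 186 → total 467.
  Any other capacity-feasible assignment to {D-β, D-γ} ships for at least 281.
Compare {D-α, D-β, D-γ}: its best feasible assignment gives total 523.
Compare {D-α, D-β}: its best feasible assignment gives total 577.
Every other set of open sites that can feasibly serve all demand totals ≥ 523 even under its best assignment. Minimum: 467.

467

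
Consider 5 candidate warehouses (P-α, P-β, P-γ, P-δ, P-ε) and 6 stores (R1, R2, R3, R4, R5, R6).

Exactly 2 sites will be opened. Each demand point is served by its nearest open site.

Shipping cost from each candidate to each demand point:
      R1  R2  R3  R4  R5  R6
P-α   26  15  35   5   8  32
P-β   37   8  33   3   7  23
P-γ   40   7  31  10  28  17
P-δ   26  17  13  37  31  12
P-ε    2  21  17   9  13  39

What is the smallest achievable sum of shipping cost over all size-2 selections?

60

Open {P-β, P-ε}.
  R1→P-ε 2, R2→P-β 8, R3→P-ε 17, R4→P-β 3, R5→P-β 7, R6→P-β 23  ⇒ total 60.
Compare {P-γ, P-ε}: total 65.
Compare {P-δ, P-ε}: total 66.
No size-2 selection does better; minimum is 60.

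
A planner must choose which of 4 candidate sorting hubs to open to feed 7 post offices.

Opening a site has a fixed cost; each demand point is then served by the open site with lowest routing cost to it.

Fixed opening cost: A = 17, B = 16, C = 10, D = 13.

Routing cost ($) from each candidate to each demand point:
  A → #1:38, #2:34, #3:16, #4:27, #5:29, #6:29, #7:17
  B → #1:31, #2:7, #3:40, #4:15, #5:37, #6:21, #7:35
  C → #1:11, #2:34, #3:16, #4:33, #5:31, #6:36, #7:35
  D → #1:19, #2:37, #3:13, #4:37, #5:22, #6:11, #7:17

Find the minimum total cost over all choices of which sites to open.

133

Open {B, D}: assign each demand point to its cheapest open site.
  #1→D 19, #2→B 7, #3→D 13, #4→B 15, #5→D 22, #6→D 11, #7→D 17
  routing cost 104, fixed 29 → total 133.
Compare {B, C, D}: routing cost 96 + fixed 39 = 135.
Compare {A, B, D}: routing cost 104 + fixed 46 = 150.
Compare {A, B, C, D}: routing cost 96 + fixed 56 = 152.
All other subsets cost ≥ 135. Minimum total cost: 133.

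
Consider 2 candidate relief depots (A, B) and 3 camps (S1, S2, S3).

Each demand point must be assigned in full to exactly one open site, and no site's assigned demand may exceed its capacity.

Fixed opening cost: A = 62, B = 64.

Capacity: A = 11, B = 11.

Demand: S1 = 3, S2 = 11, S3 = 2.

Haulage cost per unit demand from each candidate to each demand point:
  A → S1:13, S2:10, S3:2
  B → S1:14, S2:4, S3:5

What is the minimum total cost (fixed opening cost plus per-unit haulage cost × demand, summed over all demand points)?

Open {A, B}; cheapest assignment that respects the capacities:
  A (cap 11, load 5): S1, S3 — cost 3×13 + 2×2 = 43
  B (cap 11, load 11): S2 — cost 11×4 = 44
  Shipping 87, fixed 126 → total 213.
  Any other capacity-feasible assignment to {A, B} ships for at least 87.
Total demand is 16 and no other set of sites has combined capacity ≥ 16, so {A, B} is the only feasible choice of open sites. Minimum: 213.

213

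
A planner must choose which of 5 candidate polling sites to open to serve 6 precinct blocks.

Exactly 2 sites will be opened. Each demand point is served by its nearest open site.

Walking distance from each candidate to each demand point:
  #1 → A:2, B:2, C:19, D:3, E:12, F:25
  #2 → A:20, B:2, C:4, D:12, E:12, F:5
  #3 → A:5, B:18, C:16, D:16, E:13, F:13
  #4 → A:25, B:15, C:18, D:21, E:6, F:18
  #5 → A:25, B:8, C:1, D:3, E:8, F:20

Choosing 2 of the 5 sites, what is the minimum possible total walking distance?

Open {#1, #2}.
  A→#1 2, B→#1 2, C→#2 4, D→#1 3, E→#1 12, F→#2 5  ⇒ total 28.
Compare {#1, #5}: total 36.
Compare {#3, #5}: total 38.
No size-2 selection does better; minimum is 28.

28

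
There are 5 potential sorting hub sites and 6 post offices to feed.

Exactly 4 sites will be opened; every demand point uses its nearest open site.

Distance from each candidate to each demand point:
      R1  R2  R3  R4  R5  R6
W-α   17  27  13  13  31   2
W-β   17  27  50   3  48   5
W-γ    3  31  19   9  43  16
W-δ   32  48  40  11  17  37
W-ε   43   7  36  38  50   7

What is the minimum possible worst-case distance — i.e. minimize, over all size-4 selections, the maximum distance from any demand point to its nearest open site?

17

Open {W-α, W-β, W-δ, W-ε}.
  Farthest demand point is R1 at distance 17 (to W-α); all others are ≤ 17.
With {W-α, W-γ, W-δ, W-ε} the worst case is 17.
With {W-β, W-γ, W-δ, W-ε} the worst case is 19.
No size-4 selection achieves below 17.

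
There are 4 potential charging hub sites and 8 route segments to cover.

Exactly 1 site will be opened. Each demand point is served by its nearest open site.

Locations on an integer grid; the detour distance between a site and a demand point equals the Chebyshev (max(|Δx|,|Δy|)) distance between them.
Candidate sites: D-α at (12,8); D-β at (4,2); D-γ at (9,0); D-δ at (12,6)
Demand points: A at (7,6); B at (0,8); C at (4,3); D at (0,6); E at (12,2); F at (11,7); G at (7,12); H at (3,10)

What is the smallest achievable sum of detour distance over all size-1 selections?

Open {D-β}.
  A→D-β 4, B→D-β 6, C→D-β 1, D→D-β 4, E→D-β 8, F→D-β 7, G→D-β 10, H→D-β 8  ⇒ total 48.
Compare {D-δ}: total 57.
Compare {D-α}: total 58.
No size-1 selection does better; minimum is 48.

48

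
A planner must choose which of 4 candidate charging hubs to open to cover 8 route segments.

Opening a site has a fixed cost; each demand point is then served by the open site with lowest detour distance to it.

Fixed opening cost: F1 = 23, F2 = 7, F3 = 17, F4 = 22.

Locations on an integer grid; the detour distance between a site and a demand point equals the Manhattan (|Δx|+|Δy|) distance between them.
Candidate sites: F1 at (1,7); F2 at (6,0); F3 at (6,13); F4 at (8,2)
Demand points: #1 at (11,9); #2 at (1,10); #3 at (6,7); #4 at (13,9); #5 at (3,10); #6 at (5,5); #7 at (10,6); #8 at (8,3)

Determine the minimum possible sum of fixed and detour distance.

Open {F2, F3}: assign each demand point to its cheapest open site.
  #1→F3 9, #2→F3 8, #3→F3 6, #4→F3 11, #5→F3 6, #6→F2 6, #7→F2 10, #8→F2 5
  detour distance 61, fixed 24 → total 85.
Compare {F1}: detour distance 66 + fixed 23 = 89.
Compare {F3}: detour distance 72 + fixed 17 = 89.
Compare {F1, F2}: detour distance 60 + fixed 30 = 90.
All other subsets cost ≥ 89. Minimum total cost: 85.

85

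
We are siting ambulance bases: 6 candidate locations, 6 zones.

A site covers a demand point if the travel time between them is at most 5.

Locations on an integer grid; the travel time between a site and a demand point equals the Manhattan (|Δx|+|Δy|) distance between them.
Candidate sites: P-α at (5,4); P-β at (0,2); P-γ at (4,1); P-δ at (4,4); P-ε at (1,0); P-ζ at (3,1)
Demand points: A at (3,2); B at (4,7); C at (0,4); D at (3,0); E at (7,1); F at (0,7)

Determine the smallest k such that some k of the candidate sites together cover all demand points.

2

Coverage sets (demand points within 5 of each site):
  P-α: {A, B, C, E}
  P-β: {A, C, D, F}
  P-γ: {A, D, E}
  P-δ: {A, B, C, D}
  P-ε: {A, C, D}
  P-ζ: {A, D, E}
No single site covers all 6 demand points.
But {P-α, P-β} covers everything, so the minimum is 2.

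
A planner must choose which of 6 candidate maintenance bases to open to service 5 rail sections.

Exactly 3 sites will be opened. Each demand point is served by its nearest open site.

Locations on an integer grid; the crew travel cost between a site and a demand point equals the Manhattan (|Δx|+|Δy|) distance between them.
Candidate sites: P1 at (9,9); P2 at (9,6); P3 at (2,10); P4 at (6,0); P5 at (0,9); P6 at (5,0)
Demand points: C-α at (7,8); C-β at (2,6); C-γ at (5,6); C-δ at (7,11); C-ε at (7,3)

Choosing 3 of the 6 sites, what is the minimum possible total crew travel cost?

20

Open {P1, P2, P3}.
  C-α→P1 3, C-β→P3 4, C-γ→P2 4, C-δ→P1 4, C-ε→P2 5  ⇒ total 20.
Compare {P1, P2, P5}: total 21.
Compare {P1, P2, P4}: total 22.
No size-3 selection does better; minimum is 20.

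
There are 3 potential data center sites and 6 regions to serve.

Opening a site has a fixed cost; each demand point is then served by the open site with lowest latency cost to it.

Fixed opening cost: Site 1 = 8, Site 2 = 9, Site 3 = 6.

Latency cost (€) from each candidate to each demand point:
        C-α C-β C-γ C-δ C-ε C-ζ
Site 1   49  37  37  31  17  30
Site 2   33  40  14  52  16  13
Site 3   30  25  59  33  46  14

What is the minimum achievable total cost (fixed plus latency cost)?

Open {Site 2, Site 3}: assign each demand point to its cheapest open site.
  C-α→Site 3 30, C-β→Site 3 25, C-γ→Site 2 14, C-δ→Site 3 33, C-ε→Site 2 16, C-ζ→Site 2 13
  latency cost 131, fixed 15 → total 146.
Compare {Site 1, Site 2, Site 3}: latency cost 129 + fixed 23 = 152.
Compare {Site 1, Site 2}: latency cost 144 + fixed 17 = 161.
Compare {Site 1, Site 3}: latency cost 154 + fixed 14 = 168.
All other subsets cost ≥ 152. Minimum total cost: 146.

146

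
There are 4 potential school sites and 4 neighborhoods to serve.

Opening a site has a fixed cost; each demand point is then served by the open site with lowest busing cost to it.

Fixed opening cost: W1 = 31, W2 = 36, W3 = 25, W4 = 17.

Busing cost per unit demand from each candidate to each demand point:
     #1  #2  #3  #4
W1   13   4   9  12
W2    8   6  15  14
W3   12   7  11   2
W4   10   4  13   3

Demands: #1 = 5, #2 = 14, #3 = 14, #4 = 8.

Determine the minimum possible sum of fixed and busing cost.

304

Open {W1, W4}: assign each demand point to its cheapest open site.
  #1→W4 5×10=50, #2→W1 14×4=56, #3→W1 14×9=126, #4→W4 8×3=24
  busing cost 256, fixed 48 → total 304.
Compare {W1, W3}: busing cost 258 + fixed 56 = 314.
Compare {W3, W4}: busing cost 276 + fixed 42 = 318.
Compare {W1, W3, W4}: busing cost 248 + fixed 73 = 321.
All other subsets cost ≥ 314. Minimum total cost: 304.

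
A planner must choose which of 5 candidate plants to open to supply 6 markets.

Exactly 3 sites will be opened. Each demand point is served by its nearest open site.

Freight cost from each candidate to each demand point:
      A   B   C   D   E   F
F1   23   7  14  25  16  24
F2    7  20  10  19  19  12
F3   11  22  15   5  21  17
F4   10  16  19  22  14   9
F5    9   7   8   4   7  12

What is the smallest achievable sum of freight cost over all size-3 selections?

Open {F2, F4, F5}.
  A→F2 7, B→F5 7, C→F5 8, D→F5 4, E→F5 7, F→F4 9  ⇒ total 42.
Compare {F1, F4, F5}: total 44.
Compare {F3, F4, F5}: total 44.
No size-3 selection does better; minimum is 42.

42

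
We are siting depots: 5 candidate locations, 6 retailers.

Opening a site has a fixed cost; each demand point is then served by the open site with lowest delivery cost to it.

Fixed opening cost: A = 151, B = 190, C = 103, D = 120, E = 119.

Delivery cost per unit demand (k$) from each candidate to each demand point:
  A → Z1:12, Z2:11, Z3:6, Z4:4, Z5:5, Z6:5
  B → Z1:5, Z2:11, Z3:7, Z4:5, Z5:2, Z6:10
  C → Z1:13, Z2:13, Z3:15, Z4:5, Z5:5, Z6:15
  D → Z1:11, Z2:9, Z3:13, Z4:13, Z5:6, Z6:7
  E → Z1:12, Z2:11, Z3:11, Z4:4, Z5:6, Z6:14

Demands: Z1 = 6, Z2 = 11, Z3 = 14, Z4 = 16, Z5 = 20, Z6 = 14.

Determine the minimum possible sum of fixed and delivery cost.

662

Open {A}: assign each demand point to its cheapest open site.
  Z1→A 6×12=72, Z2→A 11×11=121, Z3→A 14×6=84, Z4→A 16×4=64, Z5→A 20×5=100, Z6→A 14×5=70
  delivery cost 511, fixed 151 → total 662.
Compare {B}: delivery cost 509 + fixed 190 = 699.
Compare {A, B}: delivery cost 409 + fixed 341 = 750.
Compare {A, D}: delivery cost 483 + fixed 271 = 754.
All other subsets cost ≥ 699. Minimum total cost: 662.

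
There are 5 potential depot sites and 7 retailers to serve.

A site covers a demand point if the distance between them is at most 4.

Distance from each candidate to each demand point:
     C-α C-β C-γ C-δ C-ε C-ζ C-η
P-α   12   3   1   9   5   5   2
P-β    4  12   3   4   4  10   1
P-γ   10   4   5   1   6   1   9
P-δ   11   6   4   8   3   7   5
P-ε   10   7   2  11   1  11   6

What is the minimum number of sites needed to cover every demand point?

2

Coverage sets (demand points within 4 of each site):
  P-α: {C-β, C-γ, C-η}
  P-β: {C-α, C-γ, C-δ, C-ε, C-η}
  P-γ: {C-β, C-δ, C-ζ}
  P-δ: {C-γ, C-ε}
  P-ε: {C-γ, C-ε}
No single site covers all 7 demand points.
But {P-β, P-γ} covers everything, so the minimum is 2.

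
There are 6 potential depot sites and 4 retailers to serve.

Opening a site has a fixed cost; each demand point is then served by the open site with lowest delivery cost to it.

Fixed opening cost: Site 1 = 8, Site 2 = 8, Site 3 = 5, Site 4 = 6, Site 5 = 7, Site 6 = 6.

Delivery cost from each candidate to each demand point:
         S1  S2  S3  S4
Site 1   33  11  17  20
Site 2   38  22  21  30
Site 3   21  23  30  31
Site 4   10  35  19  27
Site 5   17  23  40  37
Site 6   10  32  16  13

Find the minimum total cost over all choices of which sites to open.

Open {Site 1, Site 6}: assign each demand point to its cheapest open site.
  S1→Site 6 10, S2→Site 1 11, S3→Site 6 16, S4→Site 6 13
  delivery cost 50, fixed 14 → total 64.
Compare {Site 1, Site 3, Site 6}: delivery cost 50 + fixed 19 = 69.
Compare {Site 1, Site 4, Site 6}: delivery cost 50 + fixed 20 = 70.
Compare {Site 1, Site 5, Site 6}: delivery cost 50 + fixed 21 = 71.
All other subsets cost ≥ 69. Minimum total cost: 64.

64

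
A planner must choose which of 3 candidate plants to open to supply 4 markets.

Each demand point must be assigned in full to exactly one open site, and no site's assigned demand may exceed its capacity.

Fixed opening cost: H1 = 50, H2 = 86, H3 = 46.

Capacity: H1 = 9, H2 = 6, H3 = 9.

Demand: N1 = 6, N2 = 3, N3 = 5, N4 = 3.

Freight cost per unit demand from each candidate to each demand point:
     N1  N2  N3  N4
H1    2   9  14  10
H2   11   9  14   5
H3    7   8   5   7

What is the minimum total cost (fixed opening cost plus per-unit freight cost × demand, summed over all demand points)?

181

Open {H1, H3}; cheapest assignment that respects the capacities:
  H1 (cap 9, load 9): N1, N2 — cost 6×2 + 3×9 = 39
  H3 (cap 9, load 8): N3, N4 — cost 5×5 + 3×7 = 46
  Shipping 85, fixed 96 → total 181.
  Any other capacity-feasible assignment to {H1, H3} ships for at least 85.
Compare {H1, H2, H3}: its best feasible assignment gives total 258.
Every other set of open sites that can feasibly serve all demand totals ≥ 258 even under its best assignment. Minimum: 181.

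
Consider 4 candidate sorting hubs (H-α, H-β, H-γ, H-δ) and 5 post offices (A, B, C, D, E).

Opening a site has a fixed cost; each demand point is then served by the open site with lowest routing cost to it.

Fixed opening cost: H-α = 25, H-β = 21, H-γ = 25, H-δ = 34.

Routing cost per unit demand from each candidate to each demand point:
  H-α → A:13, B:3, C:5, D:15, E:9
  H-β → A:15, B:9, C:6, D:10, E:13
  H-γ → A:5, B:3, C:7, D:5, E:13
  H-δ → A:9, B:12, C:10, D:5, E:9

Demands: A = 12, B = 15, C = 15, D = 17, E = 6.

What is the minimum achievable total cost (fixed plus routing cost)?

369

Open {H-α, H-γ}: assign each demand point to its cheapest open site.
  A→H-γ 12×5=60, B→H-α 15×3=45, C→H-α 15×5=75, D→H-γ 17×5=85, E→H-α 6×9=54
  routing cost 319, fixed 50 → total 369.
Compare {H-α, H-β, H-γ}: routing cost 319 + fixed 71 = 390.
Compare {H-γ}: routing cost 373 + fixed 25 = 398.
Compare {H-α, H-γ, H-δ}: routing cost 319 + fixed 84 = 403.
All other subsets cost ≥ 390. Minimum total cost: 369.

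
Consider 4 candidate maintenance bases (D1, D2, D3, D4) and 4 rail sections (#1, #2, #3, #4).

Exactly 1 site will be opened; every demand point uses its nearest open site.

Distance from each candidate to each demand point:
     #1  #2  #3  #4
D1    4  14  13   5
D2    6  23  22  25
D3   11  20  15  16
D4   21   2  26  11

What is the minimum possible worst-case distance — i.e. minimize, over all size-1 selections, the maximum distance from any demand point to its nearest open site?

Open {D1}.
  Farthest demand point is #2 at distance 14 (to D1); all others are ≤ 14.
With {D3} the worst case is 20.
With {D2} the worst case is 25.
No size-1 selection achieves below 14.

14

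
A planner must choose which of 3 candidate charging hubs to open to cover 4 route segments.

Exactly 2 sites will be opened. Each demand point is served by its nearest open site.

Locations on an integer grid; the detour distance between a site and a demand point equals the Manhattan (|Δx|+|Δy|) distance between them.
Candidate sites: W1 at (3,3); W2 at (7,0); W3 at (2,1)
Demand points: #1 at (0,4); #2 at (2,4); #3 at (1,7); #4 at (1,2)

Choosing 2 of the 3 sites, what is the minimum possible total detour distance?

Open {W1, W3}.
  #1→W1 4, #2→W1 2, #3→W1 6, #4→W3 2  ⇒ total 14.
Compare {W1, W2}: total 15.
Compare {W2, W3}: total 17.

14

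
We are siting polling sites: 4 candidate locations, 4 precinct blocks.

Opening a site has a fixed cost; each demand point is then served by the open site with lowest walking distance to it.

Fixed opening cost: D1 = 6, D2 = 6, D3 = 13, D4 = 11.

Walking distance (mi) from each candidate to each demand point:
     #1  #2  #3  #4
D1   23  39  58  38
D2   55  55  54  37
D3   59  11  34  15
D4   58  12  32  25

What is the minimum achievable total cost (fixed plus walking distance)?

Open {D1, D3}: assign each demand point to its cheapest open site.
  #1→D1 23, #2→D3 11, #3→D3 34, #4→D3 15
  walking distance 83, fixed 19 → total 102.
Compare {D1, D2, D3}: walking distance 83 + fixed 25 = 108.
Compare {D1, D4}: walking distance 92 + fixed 17 = 109.
Compare {D1, D3, D4}: walking distance 81 + fixed 30 = 111.
All other subsets cost ≥ 108. Minimum total cost: 102.

102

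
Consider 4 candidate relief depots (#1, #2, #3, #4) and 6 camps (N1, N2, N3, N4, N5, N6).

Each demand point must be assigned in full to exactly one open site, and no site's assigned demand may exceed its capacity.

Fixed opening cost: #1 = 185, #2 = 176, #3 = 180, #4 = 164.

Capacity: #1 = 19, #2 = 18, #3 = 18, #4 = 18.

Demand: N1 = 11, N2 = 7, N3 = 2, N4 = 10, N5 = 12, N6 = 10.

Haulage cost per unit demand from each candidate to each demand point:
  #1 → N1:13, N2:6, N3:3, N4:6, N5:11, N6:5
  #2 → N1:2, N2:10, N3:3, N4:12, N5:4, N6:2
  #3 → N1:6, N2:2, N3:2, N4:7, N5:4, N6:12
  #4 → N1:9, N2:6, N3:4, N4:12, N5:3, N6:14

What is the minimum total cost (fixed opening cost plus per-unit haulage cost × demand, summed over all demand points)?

Open {#1, #2, #3, #4}; cheapest assignment that respects the capacities:
  #1 (cap 19, load 12): N3, N6 — cost 2×3 + 10×5 = 56
  #2 (cap 18, load 11): N1 — cost 11×2 = 22
  #3 (cap 18, load 17): N2, N4 — cost 7×2 + 10×7 = 84
  #4 (cap 18, load 12): N5 — cost 12×3 = 36
  Shipping 198, fixed 705 → total 903.
  Any other capacity-feasible assignment to {#1, #2, #3, #4} ships for at least 198.
Total demand is 52; every other set of sites either has combined capacity below 52 or cannot fit the demands without splitting one across sites, so {#1, #2, #3, #4} is the only feasible choice of open sites. Minimum: 903.

903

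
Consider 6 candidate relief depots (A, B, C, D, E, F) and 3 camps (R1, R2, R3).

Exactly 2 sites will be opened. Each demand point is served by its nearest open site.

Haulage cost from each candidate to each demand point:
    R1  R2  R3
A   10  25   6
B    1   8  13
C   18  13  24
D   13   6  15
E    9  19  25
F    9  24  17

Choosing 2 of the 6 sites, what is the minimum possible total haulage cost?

Open {A, B}.
  R1→B 1, R2→B 8, R3→A 6  ⇒ total 15.
Compare {B, D}: total 20.
Compare {A, D}: total 22.
No size-2 selection does better; minimum is 15.

15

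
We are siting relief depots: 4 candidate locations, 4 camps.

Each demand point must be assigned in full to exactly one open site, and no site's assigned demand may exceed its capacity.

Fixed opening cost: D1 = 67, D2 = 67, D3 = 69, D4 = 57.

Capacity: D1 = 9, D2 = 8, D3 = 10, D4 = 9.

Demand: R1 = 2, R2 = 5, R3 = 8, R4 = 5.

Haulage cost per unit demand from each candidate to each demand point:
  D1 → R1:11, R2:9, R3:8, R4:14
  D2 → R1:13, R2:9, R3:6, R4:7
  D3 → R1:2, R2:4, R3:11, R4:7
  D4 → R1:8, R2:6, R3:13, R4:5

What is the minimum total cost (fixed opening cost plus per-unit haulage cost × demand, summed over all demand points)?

Open {D2, D3, D4}; cheapest assignment that respects the capacities:
  D2 (cap 8, load 8): R3 — cost 8×6 = 48
  D3 (cap 10, load 7): R1, R2 — cost 2×2 + 5×4 = 24
  D4 (cap 9, load 5): R4 — cost 5×5 = 25
  Shipping 97, fixed 193 → total 290.
  Any other capacity-feasible assignment to {D2, D3, D4} ships for at least 97.
Compare {D1, D3, D4}: its best feasible assignment gives total 306.
Compare {D1, D2, D4}: its best feasible assignment gives total 325.
Every other set of open sites that can feasibly serve all demand totals ≥ 306 even under its best assignment. Minimum: 290.

290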